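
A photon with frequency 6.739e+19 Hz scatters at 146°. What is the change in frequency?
3.365e+19 Hz (decrease)

Convert frequency to wavelength (c = 299792458 m/s):
λ₀ = c/f₀ = 299792458/6.739e+19 = 4.4486194e-12 m = 4.4486 pm

Calculate Compton shift:
Δλ = λ_C(1 - cos(146°)) = 4.4378 pm

Final wavelength:
λ' = λ₀ + Δλ = 4.4486 + 4.4378 = 8.8864 pm

Final frequency:
f' = c/λ' = 299792458/8.8864319e-12 = 3.3735976e+19 Hz

Frequency shift (decrease):
Δf = f₀ - f' = 6.739e+19 - 3.3735976e+19 = 3.365e+19 Hz

(Intermediate values are shown rounded; full precision is carried through to the final answer.)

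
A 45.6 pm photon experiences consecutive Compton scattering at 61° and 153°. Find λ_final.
51.4382 pm

Apply Compton shift twice:

First scattering at θ₁ = 61°:
Δλ₁ = λ_C(1 - cos(61°))
Δλ₁ = 2.4263 × 0.5152
Δλ₁ = 1.2500 pm

After first scattering:
λ₁ = 45.6 + 1.2500 = 46.8500 pm

Second scattering at θ₂ = 153°:
Δλ₂ = λ_C(1 - cos(153°))
Δλ₂ = 2.4263 × 1.8910
Δλ₂ = 4.5882 pm

Final wavelength:
λ₂ = 46.8500 + 4.5882 = 51.4382 pm

Total shift: Δλ_total = 1.2500 + 4.5882 = 5.8382 pm

(Intermediate values are shown rounded; full precision is carried through to the final answer.)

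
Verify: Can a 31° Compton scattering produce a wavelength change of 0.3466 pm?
Yes, consistent

Calculate the expected shift for θ = 31°:

Δλ_expected = λ_C(1 - cos(31°))
Δλ_expected = 2.4263 × (1 - cos(31°))
Δλ_expected = 2.4263 × 0.1428
Δλ_expected = 0.3466 pm

Given shift: 0.3466 pm
Expected shift: 0.3466 pm
Difference: 0.0000 pm

The values match. This is consistent with Compton scattering at the stated angle.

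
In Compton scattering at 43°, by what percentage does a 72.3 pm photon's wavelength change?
0.9015%

Calculate the Compton shift:
Δλ = λ_C(1 - cos(43°))
Δλ = 2.4263 × (1 - cos(43°))
Δλ = 2.4263 × 0.2686
Δλ = 0.6518 pm

Percentage change:
(Δλ/λ₀) × 100 = (0.6518/72.3) × 100
= 0.9015%

(Intermediate values are shown rounded; full precision is carried through to the final answer.)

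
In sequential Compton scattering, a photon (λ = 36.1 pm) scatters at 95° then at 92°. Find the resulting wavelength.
41.2488 pm

Apply Compton shift twice:

First scattering at θ₁ = 95°:
Δλ₁ = λ_C(1 - cos(95°))
Δλ₁ = 2.4263 × 1.0872
Δλ₁ = 2.6378 pm

After first scattering:
λ₁ = 36.1 + 2.6378 = 38.7378 pm

Second scattering at θ₂ = 92°:
Δλ₂ = λ_C(1 - cos(92°))
Δλ₂ = 2.4263 × 1.0349
Δλ₂ = 2.5110 pm

Final wavelength:
λ₂ = 38.7378 + 2.5110 = 41.2488 pm

Total shift: Δλ_total = 2.6378 + 2.5110 = 5.1488 pm

(Intermediate values are shown rounded; full precision is carried through to the final answer.)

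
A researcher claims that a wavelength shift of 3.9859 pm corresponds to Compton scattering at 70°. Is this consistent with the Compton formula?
No, inconsistent

Calculate the expected shift for θ = 70°:

Δλ_expected = λ_C(1 - cos(70°))
Δλ_expected = 2.4263 × (1 - cos(70°))
Δλ_expected = 2.4263 × 0.6580
Δλ_expected = 1.5965 pm

Given shift: 3.9859 pm
Expected shift: 1.5965 pm
Difference: 2.3894 pm

The values do not match. The given shift corresponds to θ ≈ 130.0°, not 70°.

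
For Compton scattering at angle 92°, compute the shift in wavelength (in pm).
2.5110 pm

Using the Compton scattering formula:
Δλ = λ_C(1 - cos θ)

where λ_C = h/(m_e·c) ≈ 2.4263 pm is the Compton wavelength of an electron.

For θ = 92°:
cos(92°) = -0.0349
1 - cos(92°) = 1.0349

Δλ = 2.4263 × 1.0349
Δλ = 2.5110 pm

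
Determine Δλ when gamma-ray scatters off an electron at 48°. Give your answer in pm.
0.8028 pm

Using the Compton scattering formula:
Δλ = λ_C(1 - cos θ)

where λ_C = h/(m_e·c) ≈ 2.4263 pm is the Compton wavelength of an electron.

For θ = 48°:
cos(48°) = 0.6691
1 - cos(48°) = 0.3309

Δλ = 2.4263 × 0.3309
Δλ = 0.8028 pm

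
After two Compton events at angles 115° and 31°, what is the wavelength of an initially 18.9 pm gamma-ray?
22.6983 pm

Apply Compton shift twice:

First scattering at θ₁ = 115°:
Δλ₁ = λ_C(1 - cos(115°))
Δλ₁ = 2.4263 × 1.4226
Δλ₁ = 3.4517 pm

After first scattering:
λ₁ = 18.9 + 3.4517 = 22.3517 pm

Second scattering at θ₂ = 31°:
Δλ₂ = λ_C(1 - cos(31°))
Δλ₂ = 2.4263 × 0.1428
Δλ₂ = 0.3466 pm

Final wavelength:
λ₂ = 22.3517 + 0.3466 = 22.6983 pm

Total shift: Δλ_total = 3.4517 + 0.3466 = 3.7983 pm

(Intermediate values are shown rounded; full precision is carried through to the final answer.)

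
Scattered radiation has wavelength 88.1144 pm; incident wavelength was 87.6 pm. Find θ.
38.00°

First find the wavelength shift:
Δλ = λ' - λ = 88.1144 - 87.6 = 0.5144 pm

Using Δλ = λ_C(1 - cos θ), with λ_C = h/(m_e·c) ≈ 2.42631024 pm:
cos θ = 1 - Δλ/λ_C
cos θ = 1 - 0.5144/2.42631024
cos θ = 0.787991

θ = arccos(0.787991)
θ = 38.00°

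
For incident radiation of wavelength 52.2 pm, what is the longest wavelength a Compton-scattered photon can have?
57.0526 pm (at θ = 180°)

The Compton shift is Δλ = λ_C(1 − cos θ).

Since cos θ ranges from −1 to 1, the factor (1 − cos θ) ranges from 0 to 2; the maximum shift occurs at θ = 180° (backscattering):
Δλ_max = 2λ_C = 2 × 2.4263 pm = 4.8526 pm

Maximum scattered wavelength:
λ'_max = λ₀ + Δλ_max = 52.2 + 4.8526 = 57.0526 pm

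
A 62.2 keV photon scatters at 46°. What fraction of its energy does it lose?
0.0358 (or 3.58%)

Calculate initial and final photon energies:

Initial: E₀ = 62.2 keV → λ₀ = 19.9332 pm
Compton shift: Δλ = 0.7409 pm
Final wavelength: λ' = 20.6740 pm
Final energy: E' = 59.9711 keV

Fractional energy loss:
(E₀ - E')/E₀ = (62.2000 - 59.9711)/62.2000
= 2.2289/62.2000
= 0.0358
= 3.58%

(Intermediate values are shown rounded; full precision is carried through to the final answer.)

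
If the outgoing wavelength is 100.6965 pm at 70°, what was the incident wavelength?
99.1000 pm

From λ' = λ + Δλ, we have λ = λ' - Δλ

First calculate the Compton shift:
Δλ = λ_C(1 - cos θ)
Δλ = 2.4263 × (1 - cos(70°))
Δλ = 2.4263 × 0.6580
Δλ = 1.5965 pm

Initial wavelength:
λ = λ' - Δλ
λ = 100.6965 - 1.5965
λ = 99.1000 pm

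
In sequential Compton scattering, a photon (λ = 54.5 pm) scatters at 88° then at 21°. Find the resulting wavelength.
57.0028 pm

Apply Compton shift twice:

First scattering at θ₁ = 88°:
Δλ₁ = λ_C(1 - cos(88°))
Δλ₁ = 2.4263 × 0.9651
Δλ₁ = 2.3416 pm

After first scattering:
λ₁ = 54.5 + 2.3416 = 56.8416 pm

Second scattering at θ₂ = 21°:
Δλ₂ = λ_C(1 - cos(21°))
Δλ₂ = 2.4263 × 0.0664
Δλ₂ = 0.1612 pm

Final wavelength:
λ₂ = 56.8416 + 0.1612 = 57.0028 pm

Total shift: Δλ_total = 2.3416 + 0.1612 = 2.5028 pm

(Intermediate values are shown rounded; full precision is carried through to the final answer.)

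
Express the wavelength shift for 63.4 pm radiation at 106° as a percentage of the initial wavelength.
4.8818%

Calculate the Compton shift:
Δλ = λ_C(1 - cos(106°))
Δλ = 2.4263 × (1 - cos(106°))
Δλ = 2.4263 × 1.2756
Δλ = 3.0951 pm

Percentage change:
(Δλ/λ₀) × 100 = (3.0951/63.4) × 100
= 4.8818%

(Intermediate values are shown rounded; full precision is carried through to the final answer.)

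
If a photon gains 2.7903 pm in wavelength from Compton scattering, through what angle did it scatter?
98.63°

From the Compton formula Δλ = λ_C(1 - cos θ), we can solve for θ:

cos θ = 1 - Δλ/λ_C

Given:
- Δλ = 2.7903 pm
- λ_C = h/(m_e·c) ≈ 2.42631024 pm

cos θ = 1 - 2.7903/2.42631024
cos θ = 1 - 1.150018
cos θ = -0.150018

θ = arccos(-0.150018)
θ = 98.63°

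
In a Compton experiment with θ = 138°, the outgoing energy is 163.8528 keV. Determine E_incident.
371.5001 keV

Convert final energy to wavelength (hc ≈ 1239.842 keV·pm):
λ' = hc/E' = 1239.842 / 163.8528 = 7.5668 pm

Calculate the Compton shift:
Δλ = λ_C(1 - cos(138°))
Δλ = 2.4263 × (1 - cos(138°))
Δλ = 4.2294 pm

Initial wavelength:
λ = λ' - Δλ = 7.5668 - 4.2294 = 3.3374 pm

Initial energy:
E = hc/λ = 1239.842 / 3.3374 = 371.5001 keV

(Intermediate values are shown rounded; full precision is carried through to the final answer.)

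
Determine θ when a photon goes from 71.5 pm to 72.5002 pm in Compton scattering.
54.00°

First find the wavelength shift:
Δλ = λ' - λ = 72.5002 - 71.5 = 1.0002 pm

Using Δλ = λ_C(1 - cos θ), with λ_C = h/(m_e·c) ≈ 2.42631024 pm:
cos θ = 1 - Δλ/λ_C
cos θ = 1 - 1.0002/2.42631024
cos θ = 0.587769

θ = arccos(0.587769)
θ = 54.00°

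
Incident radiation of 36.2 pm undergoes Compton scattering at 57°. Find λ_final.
37.3048 pm

Using the Compton scattering formula:
λ' = λ + Δλ = λ + λ_C(1 - cos θ)

Given:
- Initial wavelength λ = 36.2 pm
- Scattering angle θ = 57°
- Compton wavelength λ_C ≈ 2.4263 pm

Calculate the shift:
Δλ = 2.4263 × (1 - cos(57°))
Δλ = 2.4263 × 0.4554
Δλ = 1.1048 pm

Final wavelength:
λ' = 36.2 + 1.1048 = 37.3048 pm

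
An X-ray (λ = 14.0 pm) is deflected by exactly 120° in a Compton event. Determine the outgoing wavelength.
17.6395 pm

Using the Compton formula: λ' = λ + λ_C(1 − cos θ)

For θ = 120°, cos θ = -1/2 (exact) = -0.5000, so:
1 − cos 120° = 1 − (-1/2) = 1.5000

Δλ = λ_C × 1.5000 = 2.4263 × 1.5000 = 3.6395 pm

λ' = 14.0 + 3.6395 = 17.6395 pm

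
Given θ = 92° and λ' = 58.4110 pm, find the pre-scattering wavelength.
55.9000 pm

From λ' = λ + Δλ, we have λ = λ' - Δλ

First calculate the Compton shift:
Δλ = λ_C(1 - cos θ)
Δλ = 2.4263 × (1 - cos(92°))
Δλ = 2.4263 × 1.0349
Δλ = 2.5110 pm

Initial wavelength:
λ = λ' - Δλ
λ = 58.4110 - 2.5110
λ = 55.9000 pm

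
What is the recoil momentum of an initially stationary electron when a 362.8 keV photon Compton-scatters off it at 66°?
1.8625e-22 kg·m/s

The electron is initially at rest, so by conservation of momentum:
p⃗_e = p⃗₀ − p⃗'  (incident photon momentum minus scattered photon momentum)

Photon momentum magnitudes (p = h/λ = E/c):
λ₀ = hc/E₀ = 3.4174 pm → p₀ = h/λ₀ = 1.9389e-22 kg·m/s
Δλ = λ_C(1 − cos 66°) = 1.4394 pm
λ' = 4.8569 pm → p' = h/λ' = 1.3643e-22 kg·m/s

The scattered photon makes angle θ = 66° with the incident direction, so by the law of cosines:
|p⃗_e|² = p₀² + p'² − 2p₀p'cos θ
|p⃗_e|² = (1.9389e-22)² + (1.3643e-22)² − 2·1.9389e-22·1.3643e-22·cos(66°)
|p⃗_e| = 1.8625e-22 kg·m/s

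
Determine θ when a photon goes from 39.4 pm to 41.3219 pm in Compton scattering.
78.00°

First find the wavelength shift:
Δλ = λ' - λ = 41.3219 - 39.4 = 1.9219 pm

Using Δλ = λ_C(1 - cos θ), with λ_C = h/(m_e·c) ≈ 2.42631024 pm:
cos θ = 1 - Δλ/λ_C
cos θ = 1 - 1.9219/2.42631024
cos θ = 0.207892

θ = arccos(0.207892)
θ = 78.00°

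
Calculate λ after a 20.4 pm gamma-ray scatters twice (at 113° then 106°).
26.8694 pm

Apply Compton shift twice:

First scattering at θ₁ = 113°:
Δλ₁ = λ_C(1 - cos(113°))
Δλ₁ = 2.4263 × 1.3907
Δλ₁ = 3.3743 pm

After first scattering:
λ₁ = 20.4 + 3.3743 = 23.7743 pm

Second scattering at θ₂ = 106°:
Δλ₂ = λ_C(1 - cos(106°))
Δλ₂ = 2.4263 × 1.2756
Δλ₂ = 3.0951 pm

Final wavelength:
λ₂ = 23.7743 + 3.0951 = 26.8694 pm

Total shift: Δλ_total = 3.3743 + 3.0951 = 6.4694 pm

(Intermediate values are shown rounded; full precision is carried through to the final answer.)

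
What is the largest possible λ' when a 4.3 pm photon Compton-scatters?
9.1526 pm (at θ = 180°)

The Compton shift is Δλ = λ_C(1 − cos θ).

Since cos θ ranges from −1 to 1, the factor (1 − cos θ) ranges from 0 to 2; the maximum shift occurs at θ = 180° (backscattering):
Δλ_max = 2λ_C = 2 × 2.4263 pm = 4.8526 pm

Maximum scattered wavelength:
λ'_max = λ₀ + Δλ_max = 4.3 + 4.8526 = 9.1526 pm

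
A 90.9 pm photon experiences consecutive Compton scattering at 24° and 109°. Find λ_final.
94.3260 pm

Apply Compton shift twice:

First scattering at θ₁ = 24°:
Δλ₁ = λ_C(1 - cos(24°))
Δλ₁ = 2.4263 × 0.0865
Δλ₁ = 0.2098 pm

After first scattering:
λ₁ = 90.9 + 0.2098 = 91.1098 pm

Second scattering at θ₂ = 109°:
Δλ₂ = λ_C(1 - cos(109°))
Δλ₂ = 2.4263 × 1.3256
Δλ₂ = 3.2162 pm

Final wavelength:
λ₂ = 91.1098 + 3.2162 = 94.3260 pm

Total shift: Δλ_total = 0.2098 + 3.2162 = 3.4260 pm

(Intermediate values are shown rounded; full precision is carried through to the final answer.)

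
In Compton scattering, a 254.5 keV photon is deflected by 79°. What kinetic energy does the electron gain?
73.1046 keV

By energy conservation: K_e = E_initial - E_final

First find the scattered photon energy:
Initial wavelength: λ = hc/E = 4.8717 pm
Compton shift: Δλ = λ_C(1 - cos(79°)) = 1.9633 pm
Final wavelength: λ' = 4.8717 + 1.9633 = 6.8350 pm
Final photon energy: E' = hc/λ' = 181.3954 keV

Electron kinetic energy:
K_e = E - E' = 254.5000 - 181.3954 = 73.1046 keV

(Intermediate values are shown rounded; full precision is carried through to the final answer.)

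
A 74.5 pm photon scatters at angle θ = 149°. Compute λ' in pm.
79.0061 pm

Using the Compton scattering formula:
λ' = λ + Δλ = λ + λ_C(1 - cos θ)

Given:
- Initial wavelength λ = 74.5 pm
- Scattering angle θ = 149°
- Compton wavelength λ_C ≈ 2.4263 pm

Calculate the shift:
Δλ = 2.4263 × (1 - cos(149°))
Δλ = 2.4263 × 1.8572
Δλ = 4.5061 pm

Final wavelength:
λ' = 74.5 + 4.5061 = 79.0061 pm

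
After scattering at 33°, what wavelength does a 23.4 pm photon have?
23.7914 pm

Using the Compton scattering formula:
λ' = λ + Δλ = λ + λ_C(1 - cos θ)

Given:
- Initial wavelength λ = 23.4 pm
- Scattering angle θ = 33°
- Compton wavelength λ_C ≈ 2.4263 pm

Calculate the shift:
Δλ = 2.4263 × (1 - cos(33°))
Δλ = 2.4263 × 0.1613
Δλ = 0.3914 pm

Final wavelength:
λ' = 23.4 + 0.3914 = 23.7914 pm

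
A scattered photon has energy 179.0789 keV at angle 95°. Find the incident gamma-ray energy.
289.2999 keV

Convert final energy to wavelength (hc ≈ 1239.842 keV·pm):
λ' = hc/E' = 1239.842 / 179.0789 = 6.9234 pm

Calculate the Compton shift:
Δλ = λ_C(1 - cos(95°))
Δλ = 2.4263 × (1 - cos(95°))
Δλ = 2.6378 pm

Initial wavelength:
λ = λ' - Δλ = 6.9234 - 2.6378 = 4.2857 pm

Initial energy:
E = hc/λ = 1239.842 / 4.2857 = 289.2999 keV

(Intermediate values are shown rounded; full precision is carried through to the final answer.)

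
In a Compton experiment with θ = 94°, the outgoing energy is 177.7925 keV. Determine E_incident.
283.2000 keV

Convert final energy to wavelength (hc ≈ 1239.842 keV·pm):
λ' = hc/E' = 1239.842 / 177.7925 = 6.9735 pm

Calculate the Compton shift:
Δλ = λ_C(1 - cos(94°))
Δλ = 2.4263 × (1 - cos(94°))
Δλ = 2.5956 pm

Initial wavelength:
λ = λ' - Δλ = 6.9735 - 2.5956 = 4.3780 pm

Initial energy:
E = hc/λ = 1239.842 / 4.3780 = 283.2000 keV

(Intermediate values are shown rounded; full precision is carried through to the final answer.)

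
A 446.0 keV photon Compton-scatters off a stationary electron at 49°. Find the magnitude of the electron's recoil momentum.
1.8190e-22 kg·m/s

The electron is initially at rest, so by conservation of momentum:
p⃗_e = p⃗₀ − p⃗'  (incident photon momentum minus scattered photon momentum)

Photon momentum magnitudes (p = h/λ = E/c):
λ₀ = hc/E₀ = 2.7799 pm → p₀ = h/λ₀ = 2.3836e-22 kg·m/s
Δλ = λ_C(1 − cos 49°) = 0.8345 pm
λ' = 3.6144 pm → p' = h/λ' = 1.8332e-22 kg·m/s

The scattered photon makes angle θ = 49° with the incident direction, so by the law of cosines:
|p⃗_e|² = p₀² + p'² − 2p₀p'cos θ
|p⃗_e|² = (2.3836e-22)² + (1.8332e-22)² − 2·2.3836e-22·1.8332e-22·cos(49°)
|p⃗_e| = 1.8190e-22 kg·m/s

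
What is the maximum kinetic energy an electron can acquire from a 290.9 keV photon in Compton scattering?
154.8735 keV

Maximum energy transfer occurs at θ = 180° (backscattering).

Initial photon: E₀ = 290.9 keV → λ₀ = 4.2621 pm

Maximum Compton shift (at 180°):
Δλ_max = 2λ_C = 2 × 2.4263 = 4.8526 pm

Final wavelength:
λ' = 4.2621 + 4.8526 = 9.1147 pm

Minimum photon energy (maximum energy to electron):
E'_min = hc/λ' = 136.0265 keV

Maximum electron kinetic energy:
K_max = E₀ - E'_min = 290.9000 - 136.0265 = 154.8735 keV

(Intermediate values are shown rounded; full precision is carried through to the final answer.)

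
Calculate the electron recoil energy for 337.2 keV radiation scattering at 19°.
11.7021 keV

By energy conservation: K_e = E_initial - E_final

First find the scattered photon energy:
Initial wavelength: λ = hc/E = 3.6769 pm
Compton shift: Δλ = λ_C(1 - cos(19°)) = 0.1322 pm
Final wavelength: λ' = 3.6769 + 0.1322 = 3.8091 pm
Final photon energy: E' = hc/λ' = 325.4979 keV

Electron kinetic energy:
K_e = E - E' = 337.2000 - 325.4979 = 11.7021 keV

(Intermediate values are shown rounded; full precision is carried through to the final answer.)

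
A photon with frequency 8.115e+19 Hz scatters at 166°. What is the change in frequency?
4.578e+19 Hz (decrease)

Convert frequency to wavelength (c = 299792458 m/s):
λ₀ = c/f₀ = 299792458/8.115e+19 = 3.6943002e-12 m = 3.6943 pm

Calculate Compton shift:
Δλ = λ_C(1 - cos(166°)) = 4.7805 pm

Final wavelength:
λ' = λ₀ + Δλ = 3.6943 + 4.7805 = 8.4748 pm

Final frequency:
f' = c/λ' = 299792458/8.4748488e-12 = 3.5374372e+19 Hz

Frequency shift (decrease):
Δf = f₀ - f' = 8.115e+19 - 3.5374372e+19 = 4.578e+19 Hz

(Intermediate values are shown rounded; full precision is carried through to the final answer.)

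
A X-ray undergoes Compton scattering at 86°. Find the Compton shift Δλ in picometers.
2.2571 pm

Using the Compton scattering formula:
Δλ = λ_C(1 - cos θ)

where λ_C = h/(m_e·c) ≈ 2.4263 pm is the Compton wavelength of an electron.

For θ = 86°:
cos(86°) = 0.0698
1 - cos(86°) = 0.9302

Δλ = 2.4263 × 0.9302
Δλ = 2.2571 pm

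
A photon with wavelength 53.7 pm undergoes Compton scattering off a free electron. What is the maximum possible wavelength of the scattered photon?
58.5526 pm (at θ = 180°)

The Compton shift is Δλ = λ_C(1 − cos θ).

Since cos θ ranges from −1 to 1, the factor (1 − cos θ) ranges from 0 to 2; the maximum shift occurs at θ = 180° (backscattering):
Δλ_max = 2λ_C = 2 × 2.4263 pm = 4.8526 pm

Maximum scattered wavelength:
λ'_max = λ₀ + Δλ_max = 53.7 + 4.8526 = 58.5526 pm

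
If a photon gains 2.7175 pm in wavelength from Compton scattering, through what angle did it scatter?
96.89°

From the Compton formula Δλ = λ_C(1 - cos θ), we can solve for θ:

cos θ = 1 - Δλ/λ_C

Given:
- Δλ = 2.7175 pm
- λ_C = h/(m_e·c) ≈ 2.42631024 pm

cos θ = 1 - 2.7175/2.42631024
cos θ = 1 - 1.120013
cos θ = -0.120013

θ = arccos(-0.120013)
θ = 96.89°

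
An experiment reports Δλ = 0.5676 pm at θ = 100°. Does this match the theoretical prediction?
No, inconsistent

Calculate the expected shift for θ = 100°:

Δλ_expected = λ_C(1 - cos(100°))
Δλ_expected = 2.4263 × (1 - cos(100°))
Δλ_expected = 2.4263 × 1.1736
Δλ_expected = 2.8476 pm

Given shift: 0.5676 pm
Expected shift: 2.8476 pm
Difference: 2.2800 pm

The values do not match. The given shift corresponds to θ ≈ 40.0°, not 100°.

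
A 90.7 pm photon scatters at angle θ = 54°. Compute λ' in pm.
91.7002 pm

Using the Compton scattering formula:
λ' = λ + Δλ = λ + λ_C(1 - cos θ)

Given:
- Initial wavelength λ = 90.7 pm
- Scattering angle θ = 54°
- Compton wavelength λ_C ≈ 2.4263 pm

Calculate the shift:
Δλ = 2.4263 × (1 - cos(54°))
Δλ = 2.4263 × 0.4122
Δλ = 1.0002 pm

Final wavelength:
λ' = 90.7 + 1.0002 = 91.7002 pm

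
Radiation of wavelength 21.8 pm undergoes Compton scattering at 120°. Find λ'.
25.4395 pm

Using the Compton formula: λ' = λ + λ_C(1 − cos θ)

For θ = 120°, cos θ = -1/2 (exact) = -0.5000, so:
1 − cos 120° = 1 − (-1/2) = 1.5000

Δλ = λ_C × 1.5000 = 2.4263 × 1.5000 = 3.6395 pm

λ' = 21.8 + 3.6395 = 25.4395 pm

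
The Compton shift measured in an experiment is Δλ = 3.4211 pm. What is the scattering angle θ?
114.20°

From the Compton formula Δλ = λ_C(1 - cos θ), we can solve for θ:

cos θ = 1 - Δλ/λ_C

Given:
- Δλ = 3.4211 pm
- λ_C = h/(m_e·c) ≈ 2.42631024 pm

cos θ = 1 - 3.4211/2.42631024
cos θ = 1 - 1.410001
cos θ = -0.410001

θ = arccos(-0.410001)
θ = 114.20°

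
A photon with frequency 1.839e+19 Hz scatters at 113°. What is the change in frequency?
3.154e+18 Hz (decrease)

Convert frequency to wavelength (c = 299792458 m/s):
λ₀ = c/f₀ = 299792458/1.839e+19 = 1.6301928e-11 m = 16.3019 pm

Calculate Compton shift:
Δλ = λ_C(1 - cos(113°)) = 3.3743 pm

Final wavelength:
λ' = λ₀ + Δλ = 16.3019 + 3.3743 = 19.6763 pm

Final frequency:
f' = c/λ' = 299792458/1.9676273e-11 = 1.5236242e+19 Hz

Frequency shift (decrease):
Δf = f₀ - f' = 1.839e+19 - 1.5236242e+19 = 3.154e+18 Hz

(Intermediate values are shown rounded; full precision is carried through to the final answer.)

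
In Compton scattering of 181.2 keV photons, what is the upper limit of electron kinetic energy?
75.1854 keV

Maximum energy transfer occurs at θ = 180° (backscattering).

Initial photon: E₀ = 181.2 keV → λ₀ = 6.8424 pm

Maximum Compton shift (at 180°):
Δλ_max = 2λ_C = 2 × 2.4263 = 4.8526 pm

Final wavelength:
λ' = 6.8424 + 4.8526 = 11.6950 pm

Minimum photon energy (maximum energy to electron):
E'_min = hc/λ' = 106.0146 keV

Maximum electron kinetic energy:
K_max = E₀ - E'_min = 181.2000 - 106.0146 = 75.1854 keV

(Intermediate values are shown rounded; full precision is carried through to the final answer.)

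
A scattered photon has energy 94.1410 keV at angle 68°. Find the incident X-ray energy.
106.4000 keV

Convert final energy to wavelength (hc ≈ 1239.842 keV·pm):
λ' = hc/E' = 1239.842 / 94.1410 = 13.1701 pm

Calculate the Compton shift:
Δλ = λ_C(1 - cos(68°))
Δλ = 2.4263 × (1 - cos(68°))
Δλ = 1.5174 pm

Initial wavelength:
λ = λ' - Δλ = 13.1701 - 1.5174 = 11.6527 pm

Initial energy:
E = hc/λ = 1239.842 / 11.6527 = 106.4000 keV

(Intermediate values are shown rounded; full precision is carried through to the final answer.)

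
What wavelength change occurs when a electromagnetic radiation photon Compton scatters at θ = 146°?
4.4378 pm

Using the Compton scattering formula:
Δλ = λ_C(1 - cos θ)

where λ_C = h/(m_e·c) ≈ 2.4263 pm is the Compton wavelength of an electron.

For θ = 146°:
cos(146°) = -0.8290
1 - cos(146°) = 1.8290

Δλ = 2.4263 × 1.8290
Δλ = 4.4378 pm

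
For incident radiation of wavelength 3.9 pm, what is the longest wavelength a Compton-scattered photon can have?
8.7526 pm (at θ = 180°)

The Compton shift is Δλ = λ_C(1 − cos θ).

Since cos θ ranges from −1 to 1, the factor (1 − cos θ) ranges from 0 to 2; the maximum shift occurs at θ = 180° (backscattering):
Δλ_max = 2λ_C = 2 × 2.4263 pm = 4.8526 pm

Maximum scattered wavelength:
λ'_max = λ₀ + Δλ_max = 3.9 + 4.8526 = 8.7526 pm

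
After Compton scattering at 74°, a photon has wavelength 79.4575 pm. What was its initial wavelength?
77.7000 pm

From λ' = λ + Δλ, we have λ = λ' - Δλ

First calculate the Compton shift:
Δλ = λ_C(1 - cos θ)
Δλ = 2.4263 × (1 - cos(74°))
Δλ = 2.4263 × 0.7244
Δλ = 1.7575 pm

Initial wavelength:
λ = λ' - Δλ
λ = 79.4575 - 1.7575
λ = 77.7000 pm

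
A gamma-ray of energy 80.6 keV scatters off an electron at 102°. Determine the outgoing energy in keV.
67.7013 keV

First convert energy to wavelength:
λ = hc/E, with hc ≈ 1239.842 keV·pm (i.e. 1239.842 eV·nm)

For E = 80.6 keV = 80600 eV:
λ = 1239.842 keV·pm / 80.6 keV
λ = 15.3827 pm

Calculate the Compton shift:
Δλ = λ_C(1 - cos(102°)) = 2.4263 × 1.2079
Δλ = 2.9308 pm

Final wavelength:
λ' = 15.3827 + 2.9308 = 18.3134 pm

Final energy:
E' = hc/λ' = 1239.842 / 18.3134 = 67.7013 keV

(Intermediate values are shown rounded; full precision is carried through to the final answer.)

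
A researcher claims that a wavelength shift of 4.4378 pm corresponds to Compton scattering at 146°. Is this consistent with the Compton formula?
Yes, consistent

Calculate the expected shift for θ = 146°:

Δλ_expected = λ_C(1 - cos(146°))
Δλ_expected = 2.4263 × (1 - cos(146°))
Δλ_expected = 2.4263 × 1.8290
Δλ_expected = 4.4378 pm

Given shift: 4.4378 pm
Expected shift: 4.4378 pm
Difference: 0.0000 pm

The values match. This is consistent with Compton scattering at the stated angle.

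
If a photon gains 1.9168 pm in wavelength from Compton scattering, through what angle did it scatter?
77.88°

From the Compton formula Δλ = λ_C(1 - cos θ), we can solve for θ:

cos θ = 1 - Δλ/λ_C

Given:
- Δλ = 1.9168 pm
- λ_C = h/(m_e·c) ≈ 2.42631024 pm

cos θ = 1 - 1.9168/2.42631024
cos θ = 1 - 0.790006
cos θ = 0.209994

θ = arccos(0.209994)
θ = 77.88°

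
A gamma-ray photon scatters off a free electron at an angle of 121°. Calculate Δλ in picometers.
3.6760 pm

Using the Compton scattering formula:
Δλ = λ_C(1 - cos θ)

where λ_C = h/(m_e·c) ≈ 2.4263 pm is the Compton wavelength of an electron.

For θ = 121°:
cos(121°) = -0.5150
1 - cos(121°) = 1.5150

Δλ = 2.4263 × 1.5150
Δλ = 3.6760 pm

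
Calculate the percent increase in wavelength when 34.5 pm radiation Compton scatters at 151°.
13.1838%

Calculate the Compton shift:
Δλ = λ_C(1 - cos(151°))
Δλ = 2.4263 × (1 - cos(151°))
Δλ = 2.4263 × 1.8746
Δλ = 4.5484 pm

Percentage change:
(Δλ/λ₀) × 100 = (4.5484/34.5) × 100
= 13.1838%

(Intermediate values are shown rounded; full precision is carried through to the final answer.)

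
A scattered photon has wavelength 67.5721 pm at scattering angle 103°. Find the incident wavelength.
64.6000 pm

From λ' = λ + Δλ, we have λ = λ' - Δλ

First calculate the Compton shift:
Δλ = λ_C(1 - cos θ)
Δλ = 2.4263 × (1 - cos(103°))
Δλ = 2.4263 × 1.2250
Δλ = 2.9721 pm

Initial wavelength:
λ = λ' - Δλ
λ = 67.5721 - 2.9721
λ = 64.6000 pm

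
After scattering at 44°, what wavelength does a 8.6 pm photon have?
9.2810 pm

Using the Compton scattering formula:
λ' = λ + Δλ = λ + λ_C(1 - cos θ)

Given:
- Initial wavelength λ = 8.6 pm
- Scattering angle θ = 44°
- Compton wavelength λ_C ≈ 2.4263 pm

Calculate the shift:
Δλ = 2.4263 × (1 - cos(44°))
Δλ = 2.4263 × 0.2807
Δλ = 0.6810 pm

Final wavelength:
λ' = 8.6 + 0.6810 = 9.2810 pm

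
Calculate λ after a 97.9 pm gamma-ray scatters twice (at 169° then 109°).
105.9243 pm

Apply Compton shift twice:

First scattering at θ₁ = 169°:
Δλ₁ = λ_C(1 - cos(169°))
Δλ₁ = 2.4263 × 1.9816
Δλ₁ = 4.8080 pm

After first scattering:
λ₁ = 97.9 + 4.8080 = 102.7080 pm

Second scattering at θ₂ = 109°:
Δλ₂ = λ_C(1 - cos(109°))
Δλ₂ = 2.4263 × 1.3256
Δλ₂ = 3.2162 pm

Final wavelength:
λ₂ = 102.7080 + 3.2162 = 105.9243 pm

Total shift: Δλ_total = 4.8080 + 3.2162 = 8.0243 pm

(Intermediate values are shown rounded; full precision is carried through to the final answer.)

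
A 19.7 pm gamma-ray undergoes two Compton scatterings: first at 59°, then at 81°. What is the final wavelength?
22.9234 pm

Apply Compton shift twice:

First scattering at θ₁ = 59°:
Δλ₁ = λ_C(1 - cos(59°))
Δλ₁ = 2.4263 × 0.4850
Δλ₁ = 1.1767 pm

After first scattering:
λ₁ = 19.7 + 1.1767 = 20.8767 pm

Second scattering at θ₂ = 81°:
Δλ₂ = λ_C(1 - cos(81°))
Δλ₂ = 2.4263 × 0.8436
Δλ₂ = 2.0468 pm

Final wavelength:
λ₂ = 20.8767 + 2.0468 = 22.9234 pm

Total shift: Δλ_total = 1.1767 + 2.0468 = 3.2234 pm

(Intermediate values are shown rounded; full precision is carried through to the final answer.)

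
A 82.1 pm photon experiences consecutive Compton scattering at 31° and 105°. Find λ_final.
85.5008 pm

Apply Compton shift twice:

First scattering at θ₁ = 31°:
Δλ₁ = λ_C(1 - cos(31°))
Δλ₁ = 2.4263 × 0.1428
Δλ₁ = 0.3466 pm

After first scattering:
λ₁ = 82.1 + 0.3466 = 82.4466 pm

Second scattering at θ₂ = 105°:
Δλ₂ = λ_C(1 - cos(105°))
Δλ₂ = 2.4263 × 1.2588
Δλ₂ = 3.0543 pm

Final wavelength:
λ₂ = 82.4466 + 3.0543 = 85.5008 pm

Total shift: Δλ_total = 0.3466 + 3.0543 = 3.4008 pm

(Intermediate values are shown rounded; full precision is carried through to the final answer.)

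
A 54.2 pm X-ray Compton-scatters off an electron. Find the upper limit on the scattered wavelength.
59.0526 pm (at θ = 180°)

The Compton shift is Δλ = λ_C(1 − cos θ).

Since cos θ ranges from −1 to 1, the factor (1 − cos θ) ranges from 0 to 2; the maximum shift occurs at θ = 180° (backscattering):
Δλ_max = 2λ_C = 2 × 2.4263 pm = 4.8526 pm

Maximum scattered wavelength:
λ'_max = λ₀ + Δλ_max = 54.2 + 4.8526 = 59.0526 pm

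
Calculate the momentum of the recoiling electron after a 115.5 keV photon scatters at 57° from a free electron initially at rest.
5.6386e-23 kg·m/s

The electron is initially at rest, so by conservation of momentum:
p⃗_e = p⃗₀ − p⃗'  (incident photon momentum minus scattered photon momentum)

Photon momentum magnitudes (p = h/λ = E/c):
λ₀ = hc/E₀ = 10.7346 pm → p₀ = h/λ₀ = 6.1727e-23 kg·m/s
Δλ = λ_C(1 − cos 57°) = 1.1048 pm
λ' = 11.8394 pm → p' = h/λ' = 5.5966e-23 kg·m/s

The scattered photon makes angle θ = 57° with the incident direction, so by the law of cosines:
|p⃗_e|² = p₀² + p'² − 2p₀p'cos θ
|p⃗_e|² = (6.1727e-23)² + (5.5966e-23)² − 2·6.1727e-23·5.5966e-23·cos(57°)
|p⃗_e| = 5.6386e-23 kg·m/s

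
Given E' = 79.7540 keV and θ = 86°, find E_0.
93.3000 keV

Convert final energy to wavelength (hc ≈ 1239.842 keV·pm):
λ' = hc/E' = 1239.842 / 79.7540 = 15.5458 pm

Calculate the Compton shift:
Δλ = λ_C(1 - cos(86°))
Δλ = 2.4263 × (1 - cos(86°))
Δλ = 2.2571 pm

Initial wavelength:
λ = λ' - Δλ = 15.5458 - 2.2571 = 13.2888 pm

Initial energy:
E = hc/λ = 1239.842 / 13.2888 = 93.3000 keV

(Intermediate values are shown rounded; full precision is carried through to the final answer.)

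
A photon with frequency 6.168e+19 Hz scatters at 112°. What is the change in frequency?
2.510e+19 Hz (decrease)

Convert frequency to wavelength (c = 299792458 m/s):
λ₀ = c/f₀ = 299792458/6.168e+19 = 4.8604484e-12 m = 4.8604 pm

Calculate Compton shift:
Δλ = λ_C(1 - cos(112°)) = 3.3352 pm

Final wavelength:
λ' = λ₀ + Δλ = 4.8604 + 3.3352 = 8.1957 pm

Final frequency:
f' = c/λ' = 299792458/8.1956705e-12 = 3.6579370e+19 Hz

Frequency shift (decrease):
Δf = f₀ - f' = 6.168e+19 - 3.6579370e+19 = 2.510e+19 Hz

(Intermediate values are shown rounded; full precision is carried through to the final answer.)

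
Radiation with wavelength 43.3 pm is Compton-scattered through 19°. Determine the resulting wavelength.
43.4322 pm

Using the Compton scattering formula:
λ' = λ + Δλ = λ + λ_C(1 - cos θ)

Given:
- Initial wavelength λ = 43.3 pm
- Scattering angle θ = 19°
- Compton wavelength λ_C ≈ 2.4263 pm

Calculate the shift:
Δλ = 2.4263 × (1 - cos(19°))
Δλ = 2.4263 × 0.0545
Δλ = 0.1322 pm

Final wavelength:
λ' = 43.3 + 0.1322 = 43.4322 pm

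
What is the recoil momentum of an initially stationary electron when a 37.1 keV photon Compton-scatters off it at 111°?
3.1230e-23 kg·m/s

The electron is initially at rest, so by conservation of momentum:
p⃗_e = p⃗₀ − p⃗'  (incident photon momentum minus scattered photon momentum)

Photon momentum magnitudes (p = h/λ = E/c):
λ₀ = hc/E₀ = 33.4189 pm → p₀ = h/λ₀ = 1.9827e-23 kg·m/s
Δλ = λ_C(1 − cos 111°) = 3.2958 pm
λ' = 36.7147 pm → p' = h/λ' = 1.8047e-23 kg·m/s

The scattered photon makes angle θ = 111° with the incident direction, so by the law of cosines:
|p⃗_e|² = p₀² + p'² − 2p₀p'cos θ
|p⃗_e|² = (1.9827e-23)² + (1.8047e-23)² − 2·1.9827e-23·1.8047e-23·cos(111°)
|p⃗_e| = 3.1230e-23 kg·m/s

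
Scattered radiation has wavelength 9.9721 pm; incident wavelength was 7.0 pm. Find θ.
103.00°

First find the wavelength shift:
Δλ = λ' - λ = 9.9721 - 7.0 = 2.9721 pm

Using Δλ = λ_C(1 - cos θ), with λ_C = h/(m_e·c) ≈ 2.42631024 pm:
cos θ = 1 - Δλ/λ_C
cos θ = 1 - 2.9721/2.42631024
cos θ = -0.224946

θ = arccos(-0.224946)
θ = 103.00°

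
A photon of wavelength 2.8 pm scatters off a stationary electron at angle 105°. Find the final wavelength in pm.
5.8543 pm

Using the Compton scattering formula:
λ' = λ + Δλ = λ + λ_C(1 - cos θ)

Given:
- Initial wavelength λ = 2.8 pm
- Scattering angle θ = 105°
- Compton wavelength λ_C ≈ 2.4263 pm

Calculate the shift:
Δλ = 2.4263 × (1 - cos(105°))
Δλ = 2.4263 × 1.2588
Δλ = 3.0543 pm

Final wavelength:
λ' = 2.8 + 3.0543 = 5.8543 pm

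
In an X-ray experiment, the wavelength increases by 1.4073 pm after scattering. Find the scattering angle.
65.17°

From the Compton formula Δλ = λ_C(1 - cos θ), we can solve for θ:

cos θ = 1 - Δλ/λ_C

Given:
- Δλ = 1.4073 pm
- λ_C = h/(m_e·c) ≈ 2.42631024 pm

cos θ = 1 - 1.4073/2.42631024
cos θ = 1 - 0.580017
cos θ = 0.419983

θ = arccos(0.419983)
θ = 65.17°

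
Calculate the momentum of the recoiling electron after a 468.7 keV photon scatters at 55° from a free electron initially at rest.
2.0839e-22 kg·m/s

The electron is initially at rest, so by conservation of momentum:
p⃗_e = p⃗₀ − p⃗'  (incident photon momentum minus scattered photon momentum)

Photon momentum magnitudes (p = h/λ = E/c):
λ₀ = hc/E₀ = 2.6453 pm → p₀ = h/λ₀ = 2.5049e-22 kg·m/s
Δλ = λ_C(1 − cos 55°) = 1.0346 pm
λ' = 3.6799 pm → p' = h/λ' = 1.8006e-22 kg·m/s

The scattered photon makes angle θ = 55° with the incident direction, so by the law of cosines:
|p⃗_e|² = p₀² + p'² − 2p₀p'cos θ
|p⃗_e|² = (2.5049e-22)² + (1.8006e-22)² − 2·2.5049e-22·1.8006e-22·cos(55°)
|p⃗_e| = 2.0839e-22 kg·m/s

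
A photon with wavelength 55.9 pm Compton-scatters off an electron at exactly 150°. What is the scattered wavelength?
60.4276 pm

Using the Compton formula: λ' = λ + λ_C(1 − cos θ)

For θ = 150°, cos θ = -√3/2 (exact) ≈ -0.8660, so:
1 − cos 150° = 1 − (-√3/2) ≈ 1.8660

Δλ = λ_C × 1.8660 = 2.4263 × 1.8660 = 4.5276 pm

λ' = 55.9 + 4.5276 = 60.4276 pm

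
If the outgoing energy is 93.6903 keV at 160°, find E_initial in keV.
145.4000 keV

Convert final energy to wavelength (hc ≈ 1239.842 keV·pm):
λ' = hc/E' = 1239.842 / 93.6903 = 13.2334 pm

Calculate the Compton shift:
Δλ = λ_C(1 - cos(160°))
Δλ = 2.4263 × (1 - cos(160°))
Δλ = 4.7063 pm

Initial wavelength:
λ = λ' - Δλ = 13.2334 - 4.7063 = 8.5271 pm

Initial energy:
E = hc/λ = 1239.842 / 8.5271 = 145.4000 keV

(Intermediate values are shown rounded; full precision is carried through to the final answer.)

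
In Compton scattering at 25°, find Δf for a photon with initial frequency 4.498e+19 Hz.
1.484e+18 Hz (decrease)

Convert frequency to wavelength (c = 299792458 m/s):
λ₀ = c/f₀ = 299792458/4.498e+19 = 6.6650169e-12 m = 6.6650 pm

Calculate Compton shift:
Δλ = λ_C(1 - cos(25°)) = 0.2273 pm

Final wavelength:
λ' = λ₀ + Δλ = 6.6650 + 0.2273 = 6.8923 pm

Final frequency:
f' = c/λ' = 299792458/6.8923432e-12 = 4.3496449e+19 Hz

Frequency shift (decrease):
Δf = f₀ - f' = 4.498e+19 - 4.3496449e+19 = 1.484e+18 Hz

(Intermediate values are shown rounded; full precision is carried through to the final answer.)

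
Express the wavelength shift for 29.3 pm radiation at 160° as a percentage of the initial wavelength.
16.0624%

Calculate the Compton shift:
Δλ = λ_C(1 - cos(160°))
Δλ = 2.4263 × (1 - cos(160°))
Δλ = 2.4263 × 1.9397
Δλ = 4.7063 pm

Percentage change:
(Δλ/λ₀) × 100 = (4.7063/29.3) × 100
= 16.0624%

(Intermediate values are shown rounded; full precision is carried through to the final answer.)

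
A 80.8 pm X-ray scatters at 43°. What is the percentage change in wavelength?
0.8067%

Calculate the Compton shift:
Δλ = λ_C(1 - cos(43°))
Δλ = 2.4263 × (1 - cos(43°))
Δλ = 2.4263 × 0.2686
Δλ = 0.6518 pm

Percentage change:
(Δλ/λ₀) × 100 = (0.6518/80.8) × 100
= 0.8067%

(Intermediate values are shown rounded; full precision is carried through to the final answer.)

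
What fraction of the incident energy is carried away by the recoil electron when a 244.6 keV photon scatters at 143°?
0.4626 (or 46.26%)

Calculate initial and final photon energies:

Initial: E₀ = 244.6 keV → λ₀ = 5.0689 pm
Compton shift: Δλ = 4.3640 pm
Final wavelength: λ' = 9.4329 pm
Final energy: E' = 131.4380 keV

Fractional energy loss:
(E₀ - E')/E₀ = (244.6000 - 131.4380)/244.6000
= 113.1620/244.6000
= 0.4626
= 46.26%

(Intermediate values are shown rounded; full precision is carried through to the final answer.)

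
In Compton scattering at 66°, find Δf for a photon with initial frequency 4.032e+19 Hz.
6.540e+18 Hz (decrease)

Convert frequency to wavelength (c = 299792458 m/s):
λ₀ = c/f₀ = 299792458/4.032e+19 = 7.4353288e-12 m = 7.4353 pm

Calculate Compton shift:
Δλ = λ_C(1 - cos(66°)) = 1.4394 pm

Final wavelength:
λ' = λ₀ + Δλ = 7.4353 + 1.4394 = 8.8748 pm

Final frequency:
f' = c/λ' = 299792458/8.8747698e-12 = 3.3780308e+19 Hz

Frequency shift (decrease):
Δf = f₀ - f' = 4.032e+19 - 3.3780308e+19 = 6.540e+18 Hz

(Intermediate values are shown rounded; full precision is carried through to the final answer.)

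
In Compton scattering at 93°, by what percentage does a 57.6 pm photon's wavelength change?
4.4328%

Calculate the Compton shift:
Δλ = λ_C(1 - cos(93°))
Δλ = 2.4263 × (1 - cos(93°))
Δλ = 2.4263 × 1.0523
Δλ = 2.5533 pm

Percentage change:
(Δλ/λ₀) × 100 = (2.5533/57.6) × 100
= 4.4328%

(Intermediate values are shown rounded; full precision is carried through to the final answer.)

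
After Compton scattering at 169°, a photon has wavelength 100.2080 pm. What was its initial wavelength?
95.4000 pm

From λ' = λ + Δλ, we have λ = λ' - Δλ

First calculate the Compton shift:
Δλ = λ_C(1 - cos θ)
Δλ = 2.4263 × (1 - cos(169°))
Δλ = 2.4263 × 1.9816
Δλ = 4.8080 pm

Initial wavelength:
λ = λ' - Δλ
λ = 100.2080 - 4.8080
λ = 95.4000 pm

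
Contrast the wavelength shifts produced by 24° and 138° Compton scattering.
138° produces the larger shift by a factor of 20.163

Calculate both shifts using Δλ = λ_C(1 - cos θ):

For θ₁ = 24°:
Δλ₁ = 2.4263 × (1 - cos(24°))
Δλ₁ = 2.4263 × 0.0865
Δλ₁ = 0.2098 pm

For θ₂ = 138°:
Δλ₂ = 2.4263 × (1 - cos(138°))
Δλ₂ = 2.4263 × 1.7431
Δλ₂ = 4.2294 pm

The 138° angle produces the larger shift.
Ratio: 4.2294/0.2098 = 20.163

(Intermediate values are shown rounded; full precision is carried through to the final answer.)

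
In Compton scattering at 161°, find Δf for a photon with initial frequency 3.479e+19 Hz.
1.231e+19 Hz (decrease)

Convert frequency to wavelength (c = 299792458 m/s):
λ₀ = c/f₀ = 299792458/3.479e+19 = 8.6172020e-12 m = 8.6172 pm

Calculate Compton shift:
Δλ = λ_C(1 - cos(161°)) = 4.7204 pm

Final wavelength:
λ' = λ₀ + Δλ = 8.6172 + 4.7204 = 13.3376 pm

Final frequency:
f' = c/λ' = 299792458/1.3337634e-11 = 2.2477185e+19 Hz

Frequency shift (decrease):
Δf = f₀ - f' = 3.479e+19 - 2.2477185e+19 = 1.231e+19 Hz

(Intermediate values are shown rounded; full precision is carried through to the final answer.)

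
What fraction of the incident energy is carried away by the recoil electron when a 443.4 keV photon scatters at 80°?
0.4176 (or 41.76%)

Calculate initial and final photon energies:

Initial: E₀ = 443.4 keV → λ₀ = 2.7962 pm
Compton shift: Δλ = 2.0050 pm
Final wavelength: λ' = 4.8012 pm
Final energy: E' = 258.2358 keV

Fractional energy loss:
(E₀ - E')/E₀ = (443.4000 - 258.2358)/443.4000
= 185.1642/443.4000
= 0.4176
= 41.76%

(Intermediate values are shown rounded; full precision is carried through to the final answer.)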